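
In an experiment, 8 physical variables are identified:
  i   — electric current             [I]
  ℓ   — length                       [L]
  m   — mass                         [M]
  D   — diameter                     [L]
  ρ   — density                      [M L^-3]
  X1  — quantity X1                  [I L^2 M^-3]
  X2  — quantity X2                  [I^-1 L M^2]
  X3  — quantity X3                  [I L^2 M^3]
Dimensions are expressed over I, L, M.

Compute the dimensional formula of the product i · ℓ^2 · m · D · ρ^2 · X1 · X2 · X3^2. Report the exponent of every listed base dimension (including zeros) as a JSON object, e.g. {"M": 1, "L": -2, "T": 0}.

Exponent matrix [I,L,M] × [i,ℓ,m,D,ρ,X1,X2,X3]:
  I: [ 1  0  0  0  0  1 -1  1]
  L: [ 0  1  0  1 -3  2  1  2]
  M: [ 0  0  1  0  1 -3  2  3]
  [I]: (1)·1+(2)·0+(1)·0+(1)·0+(2)·0+(1)·1+(1)·-1+(2)·1 = 3
  [L]: (1)·0+(2)·1+(1)·0+(1)·1+(2)·-3+(1)·2+(1)·1+(2)·2 = 4
  [M]: (1)·0+(2)·0+(1)·1+(1)·0+(2)·1+(1)·-3+(1)·2+(2)·3 = 8
⇒ I^3 L^4 M^8

{"I": 3, "L": 4, "M": 8}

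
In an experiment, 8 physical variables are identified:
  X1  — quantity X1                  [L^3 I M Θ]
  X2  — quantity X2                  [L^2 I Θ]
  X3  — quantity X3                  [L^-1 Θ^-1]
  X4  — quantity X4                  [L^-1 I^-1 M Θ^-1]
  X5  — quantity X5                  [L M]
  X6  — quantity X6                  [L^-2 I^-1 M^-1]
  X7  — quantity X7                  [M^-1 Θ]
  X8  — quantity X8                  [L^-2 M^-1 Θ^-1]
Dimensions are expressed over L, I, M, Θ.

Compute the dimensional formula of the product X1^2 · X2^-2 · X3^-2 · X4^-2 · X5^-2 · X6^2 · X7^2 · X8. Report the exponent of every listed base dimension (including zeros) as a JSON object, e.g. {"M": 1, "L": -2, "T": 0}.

{"L": -2, "I": 0, "M": -7, "Θ": 5}

Exponent matrix [L,I,M,Θ] × [X1,X2,X3,X4,X5,X6,X7,X8]:
  L: [ 3  2 -1 -1  1 -2  0 -2]
  I: [ 1  1  0 -1  0 -1  0  0]
  M: [ 1  0  0  1  1 -1 -1 -1]
  Θ: [ 1  1 -1 -1  0  0  1 -1]
  [L]: (2)·3+(-2)·2+(-2)·-1+(-2)·-1+(-2)·1+(2)·-2+(2)·0+(1)·-2 = -2
  [I]: (2)·1+(-2)·1+(-2)·0+(-2)·-1+(-2)·0+(2)·-1+(2)·0+(1)·0 = 0
  [M]: (2)·1+(-2)·0+(-2)·0+(-2)·1+(-2)·1+(2)·-1+(2)·-1+(1)·-1 = -7
  [Θ]: (2)·1+(-2)·1+(-2)·-1+(-2)·-1+(-2)·0+(2)·0+(2)·1+(1)·-1 = 5
⇒ L^-2 M^-7 Θ^5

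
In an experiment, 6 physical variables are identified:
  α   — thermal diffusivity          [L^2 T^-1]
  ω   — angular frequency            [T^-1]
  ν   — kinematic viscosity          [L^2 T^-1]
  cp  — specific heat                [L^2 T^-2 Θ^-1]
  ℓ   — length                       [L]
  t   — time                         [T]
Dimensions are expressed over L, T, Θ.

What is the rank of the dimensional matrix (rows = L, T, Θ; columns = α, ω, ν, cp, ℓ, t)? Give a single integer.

3

Exponent matrix [L,T,Θ] × [α,ω,ν,cp,ℓ,t]:
  L: [ 2  0  2  2  1  0]
  T: [-1 -1 -1 -2  0  1]
  Θ: [ 0  0  0 -1  0  0]
Row reduction gives pivot columns α,ω,cp; rank = 3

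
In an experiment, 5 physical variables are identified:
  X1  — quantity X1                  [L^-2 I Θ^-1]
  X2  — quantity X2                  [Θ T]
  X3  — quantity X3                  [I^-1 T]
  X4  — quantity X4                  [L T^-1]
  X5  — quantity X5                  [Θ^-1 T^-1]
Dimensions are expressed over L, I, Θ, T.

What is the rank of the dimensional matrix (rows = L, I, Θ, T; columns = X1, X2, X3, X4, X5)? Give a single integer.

Dimensional matrix (L×I×Θ×T by X1×X2×X3×X4×X5):
  L: [-2  0  0  1  0]
  I: [ 1  0 -1  0  0]
  Θ: [-1  1  0  0 -1]
  T: [ 0  1  1 -1 -1]
Echelon form has 3 nonzero rows (pivots: X1,X2,X3)

3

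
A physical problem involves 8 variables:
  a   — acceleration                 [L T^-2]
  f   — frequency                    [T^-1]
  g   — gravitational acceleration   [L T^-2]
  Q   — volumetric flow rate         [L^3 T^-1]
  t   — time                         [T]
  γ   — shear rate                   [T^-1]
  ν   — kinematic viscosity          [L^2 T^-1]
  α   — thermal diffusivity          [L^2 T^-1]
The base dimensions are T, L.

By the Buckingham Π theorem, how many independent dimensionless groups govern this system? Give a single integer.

6

Exponent matrix [T,L] × [a,f,g,Q,t,γ,ν,α]:
  T: [-2 -1 -2 -1  1 -1 -1 -1]
  L: [ 1  0  1  3  0  0  2  2]
RREF → pivots at {a,f} ⇒ r = 2
Π count = n − r = 8 − 2 = 6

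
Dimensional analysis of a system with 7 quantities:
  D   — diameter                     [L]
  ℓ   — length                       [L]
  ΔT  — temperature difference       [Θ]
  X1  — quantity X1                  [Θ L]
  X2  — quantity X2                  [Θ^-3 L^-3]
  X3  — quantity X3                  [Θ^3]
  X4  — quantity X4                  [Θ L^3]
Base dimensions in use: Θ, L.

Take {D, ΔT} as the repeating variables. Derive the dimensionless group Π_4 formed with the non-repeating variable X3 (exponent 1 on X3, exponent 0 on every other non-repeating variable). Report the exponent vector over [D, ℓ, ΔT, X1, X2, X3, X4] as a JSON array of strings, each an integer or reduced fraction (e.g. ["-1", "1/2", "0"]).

["0", "0", "-3", "0", "0", "1", "0"]

Exponent matrix [Θ,L] × [D,ℓ,ΔT,X1,X2,X3,X4]:
  Θ: [ 0  0  1  1 -3  3  1]
  L: [ 1  1  0  1 -3  0  3]
RREF → pivots at {D,ΔT} ⇒ r = 2
Pivot set = {D,ΔT}, free = {ℓ,X1,X2,X3,X4}
RREF:
  r0: [   1    1    0    1   -3    0    3]
  r1: [   0    0    1    1   -3    3    1]
Fix exponent of X3 at 1, ℓ at 0, X1 at 0, X2 at 0, X4 at 0; solve each RREF row for its pivot's exponent:
  r0: exp(D) + (0)·1 = 0 ⇒ exp(D) = 0
  r1: exp(ΔT) + (3)·1 = 0 ⇒ exp(ΔT) = -3
Π_4 = ΔT^-3 · X3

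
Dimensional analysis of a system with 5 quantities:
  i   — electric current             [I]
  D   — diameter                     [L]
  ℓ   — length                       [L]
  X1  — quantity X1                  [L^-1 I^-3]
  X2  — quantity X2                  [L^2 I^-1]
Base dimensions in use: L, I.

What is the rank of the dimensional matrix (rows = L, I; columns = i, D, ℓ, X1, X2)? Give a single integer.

Write exponents as rows L,I / cols i,D,ℓ,X1,X2:
  L: [ 0  1  1 -1  2]
  I: [ 1  0  0 -3 -1]
Row reduction gives pivot columns i,D; rank = 2

2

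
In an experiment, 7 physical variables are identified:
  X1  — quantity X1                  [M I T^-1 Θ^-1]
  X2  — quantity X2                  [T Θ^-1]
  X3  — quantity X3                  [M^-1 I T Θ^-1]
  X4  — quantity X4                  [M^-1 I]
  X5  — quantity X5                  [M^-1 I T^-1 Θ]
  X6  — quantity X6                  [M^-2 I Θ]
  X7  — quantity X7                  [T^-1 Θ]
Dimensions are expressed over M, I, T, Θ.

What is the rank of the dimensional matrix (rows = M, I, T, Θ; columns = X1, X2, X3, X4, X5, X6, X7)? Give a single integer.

3

Exponent matrix [M,I,T,Θ] × [X1,X2,X3,X4,X5,X6,X7]:
  M: [ 1  0 -1 -1 -1 -2  0]
  I: [ 1  0  1  1  1  1  0]
  T: [-1  1  1  0 -1  0 -1]
  Θ: [-1 -1 -1  0  1  1  1]
RREF → pivots at {X1,X2,X3} ⇒ r = 3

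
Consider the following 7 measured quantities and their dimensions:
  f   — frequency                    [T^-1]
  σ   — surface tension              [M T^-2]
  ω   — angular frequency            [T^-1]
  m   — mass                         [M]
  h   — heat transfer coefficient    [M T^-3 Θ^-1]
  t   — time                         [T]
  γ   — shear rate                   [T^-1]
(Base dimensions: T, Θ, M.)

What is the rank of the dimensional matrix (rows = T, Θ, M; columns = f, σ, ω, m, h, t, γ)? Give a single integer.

3

Exponent matrix [T,Θ,M] × [f,σ,ω,m,h,t,γ]:
  T: [-1 -2 -1  0 -3  1 -1]
  Θ: [ 0  0  0  0 -1  0  0]
  M: [ 0  1  0  1  1  0  0]
Row reduction gives pivot columns f,σ,h; rank = 3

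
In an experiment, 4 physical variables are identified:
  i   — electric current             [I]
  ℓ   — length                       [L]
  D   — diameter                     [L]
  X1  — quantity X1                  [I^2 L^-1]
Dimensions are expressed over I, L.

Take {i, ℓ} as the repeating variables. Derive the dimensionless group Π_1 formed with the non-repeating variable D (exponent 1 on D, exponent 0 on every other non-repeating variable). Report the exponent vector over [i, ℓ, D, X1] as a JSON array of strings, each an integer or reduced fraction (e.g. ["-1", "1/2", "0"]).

["0", "-1", "1", "0"]

Exponent matrix [I,L] × [i,ℓ,D,X1]:
  I: [ 1  0  0  2]
  L: [ 0  1  1 -1]
Echelon form has 2 nonzero rows (pivots: i,ℓ)
Repeat: i,ℓ; free: D,X1
RREF:
  r0: [   1    0    0    2]
  r1: [   0    1    1   -1]
Fix exponent of D at 1, X1 at 0; solve each RREF row for its pivot's exponent:
  r0: exp(i) + (0)·1 = 0 ⇒ exp(i) = 0
  r1: exp(ℓ) + (1)·1 = 0 ⇒ exp(ℓ) = -1
Π_1 = ℓ^-1 · D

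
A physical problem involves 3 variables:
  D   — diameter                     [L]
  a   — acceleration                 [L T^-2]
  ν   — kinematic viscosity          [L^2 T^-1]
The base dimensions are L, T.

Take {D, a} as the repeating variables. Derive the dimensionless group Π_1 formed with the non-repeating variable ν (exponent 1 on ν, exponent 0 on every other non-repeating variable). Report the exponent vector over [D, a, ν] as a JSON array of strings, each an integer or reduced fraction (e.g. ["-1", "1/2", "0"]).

Dimensional matrix (L×T by D×a×ν):
  L: [ 1  1  2]
  T: [ 0 -2 -1]
Row reduction gives pivot columns D,a; rank = 2
Repeat: D,a; free: ν
RREF:
  r0: [   1    0  3/2]
  r1: [   0    1  1/2]
Fix exponent of ν at 1; solve each RREF row for its pivot's exponent:
  r0: exp(D) + (3/2)·1 = 0 ⇒ exp(D) = -3/2
  r1: exp(a) + (1/2)·1 = 0 ⇒ exp(a) = -1/2
Π_1 = D^(-3/2) · a^(-1/2) · ν

["-3/2", "-1/2", "1"]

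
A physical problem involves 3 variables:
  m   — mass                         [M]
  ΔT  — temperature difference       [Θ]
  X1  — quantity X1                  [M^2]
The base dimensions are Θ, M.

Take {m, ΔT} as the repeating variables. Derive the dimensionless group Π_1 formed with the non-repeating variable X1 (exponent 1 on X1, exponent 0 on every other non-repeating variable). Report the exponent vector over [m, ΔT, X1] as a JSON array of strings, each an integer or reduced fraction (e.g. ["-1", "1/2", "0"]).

["-2", "0", "1"]

Exponent matrix [Θ,M] × [m,ΔT,X1]:
  Θ: [ 0  1  0]
  M: [ 1  0  2]
Echelon form has 2 nonzero rows (pivots: m,ΔT)
Pivot set = {m,ΔT}, free = {X1}
RREF:
  r0: [   1    0    2]
  r1: [   0    1    0]
Fix exponent of X1 at 1; solve each RREF row for its pivot's exponent:
  r0: exp(m) + (2)·1 = 0 ⇒ exp(m) = -2
  r1: exp(ΔT) + (0)·1 = 0 ⇒ exp(ΔT) = 0
Π_1 = m^-2 · X1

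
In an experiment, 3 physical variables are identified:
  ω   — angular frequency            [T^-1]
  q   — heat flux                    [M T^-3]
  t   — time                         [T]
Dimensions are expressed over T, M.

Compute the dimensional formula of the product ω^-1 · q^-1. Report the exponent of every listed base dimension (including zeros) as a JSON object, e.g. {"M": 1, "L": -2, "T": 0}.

{"T": 4, "M": -1}

Dimensional matrix (T×M by ω×q×t):
  T: [-1 -3  1]
  M: [ 0  1  0]
  [T]: (-1)·-1+(-1)·-3 = 4
  [M]: (-1)·0+(-1)·1 = -1
⇒ T^4 M^-1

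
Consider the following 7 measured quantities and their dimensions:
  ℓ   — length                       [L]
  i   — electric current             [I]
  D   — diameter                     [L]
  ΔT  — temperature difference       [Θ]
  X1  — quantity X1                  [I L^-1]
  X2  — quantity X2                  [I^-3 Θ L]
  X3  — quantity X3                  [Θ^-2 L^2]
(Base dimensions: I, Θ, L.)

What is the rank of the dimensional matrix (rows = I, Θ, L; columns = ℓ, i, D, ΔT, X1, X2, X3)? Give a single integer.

3

Dimensional matrix (I×Θ×L by ℓ×i×D×ΔT×X1×X2×X3):
  I: [ 0  1  0  0  1 -3  0]
  Θ: [ 0  0  0  1  0  1 -2]
  L: [ 1  0  1  0 -1  1  2]
Row reduction gives pivot columns ℓ,i,ΔT; rank = 3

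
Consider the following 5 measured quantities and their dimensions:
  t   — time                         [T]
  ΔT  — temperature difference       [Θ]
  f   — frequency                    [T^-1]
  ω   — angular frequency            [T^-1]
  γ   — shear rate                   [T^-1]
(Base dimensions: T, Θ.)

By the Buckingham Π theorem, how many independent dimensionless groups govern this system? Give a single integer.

Dimensional matrix (T×Θ by t×ΔT×f×ω×γ):
  T: [ 1  0 -1 -1 -1]
  Θ: [ 0  1  0  0  0]
Echelon form has 2 nonzero rows (pivots: t,ΔT)
5 vars − rank 2 = 3 Π groups

3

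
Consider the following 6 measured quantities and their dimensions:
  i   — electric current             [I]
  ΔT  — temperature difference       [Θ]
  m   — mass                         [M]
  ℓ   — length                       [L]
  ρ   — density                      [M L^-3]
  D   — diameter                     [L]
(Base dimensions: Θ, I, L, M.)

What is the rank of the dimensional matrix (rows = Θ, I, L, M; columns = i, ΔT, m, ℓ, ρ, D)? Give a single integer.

4

Dimensional matrix (Θ×I×L×M by i×ΔT×m×ℓ×ρ×D):
  Θ: [ 0  1  0  0  0  0]
  I: [ 1  0  0  0  0  0]
  L: [ 0  0  0  1 -3  1]
  M: [ 0  0  1  0  1  0]
Row reduction gives pivot columns i,ΔT,m,ℓ; rank = 4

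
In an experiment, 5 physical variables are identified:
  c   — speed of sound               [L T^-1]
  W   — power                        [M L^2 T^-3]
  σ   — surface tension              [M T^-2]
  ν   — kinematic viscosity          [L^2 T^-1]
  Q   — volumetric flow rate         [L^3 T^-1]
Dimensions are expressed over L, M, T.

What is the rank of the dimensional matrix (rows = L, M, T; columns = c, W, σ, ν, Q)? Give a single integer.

Write exponents as rows L,M,T / cols c,W,σ,ν,Q:
  L: [ 1  2  0  2  3]
  M: [ 0  1  1  0  0]
  T: [-1 -3 -2 -1 -1]
Row reduction gives pivot columns c,W,σ; rank = 3

3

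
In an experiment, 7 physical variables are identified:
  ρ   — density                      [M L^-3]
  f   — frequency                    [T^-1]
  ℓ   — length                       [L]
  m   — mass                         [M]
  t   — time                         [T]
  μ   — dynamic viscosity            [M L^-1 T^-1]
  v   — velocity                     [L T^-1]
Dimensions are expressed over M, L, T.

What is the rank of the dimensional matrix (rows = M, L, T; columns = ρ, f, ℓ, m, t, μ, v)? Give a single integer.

3

Exponent matrix [M,L,T] × [ρ,f,ℓ,m,t,μ,v]:
  M: [ 1  0  0  1  0  1  0]
  L: [-3  0  1  0  0 -1  1]
  T: [ 0 -1  0  0  1 -1 -1]
RREF → pivots at {ρ,f,ℓ} ⇒ r = 3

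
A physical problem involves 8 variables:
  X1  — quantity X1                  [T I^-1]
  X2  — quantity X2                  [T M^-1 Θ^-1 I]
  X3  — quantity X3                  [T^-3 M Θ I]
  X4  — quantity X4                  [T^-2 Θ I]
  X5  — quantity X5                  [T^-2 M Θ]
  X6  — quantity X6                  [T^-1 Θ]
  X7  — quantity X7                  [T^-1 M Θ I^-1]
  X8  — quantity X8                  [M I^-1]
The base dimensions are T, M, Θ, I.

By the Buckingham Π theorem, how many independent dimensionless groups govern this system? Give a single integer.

5

Dimensional matrix (T×M×Θ×I by X1×X2×X3×X4×X5×X6×X7×X8):
  T: [ 1  1 -3 -2 -2 -1 -1  0]
  M: [ 0 -1  1  0  1  0  1  1]
  Θ: [ 0 -1  1  1  1  1  1  0]
  I: [-1  1  1  1  0  0 -1 -1]
Row reduction gives pivot columns X1,X2,X4; rank = 3
n=8, r=3 ⇒ 5 dimensionless groups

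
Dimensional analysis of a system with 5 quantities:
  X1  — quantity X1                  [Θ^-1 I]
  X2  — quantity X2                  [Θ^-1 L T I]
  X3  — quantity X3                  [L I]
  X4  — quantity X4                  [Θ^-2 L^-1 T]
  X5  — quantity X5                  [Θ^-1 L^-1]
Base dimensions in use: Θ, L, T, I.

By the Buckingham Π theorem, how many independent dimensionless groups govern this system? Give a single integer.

2

Exponent matrix [Θ,L,T,I] × [X1,X2,X3,X4,X5]:
  Θ: [-1 -1  0 -2 -1]
  L: [ 0  1  1 -1 -1]
  T: [ 0  1  0  1  0]
  I: [ 1  1  1  0  0]
Row reduction gives pivot columns X1,X2,X3; rank = 3
Π count = n − r = 5 − 3 = 2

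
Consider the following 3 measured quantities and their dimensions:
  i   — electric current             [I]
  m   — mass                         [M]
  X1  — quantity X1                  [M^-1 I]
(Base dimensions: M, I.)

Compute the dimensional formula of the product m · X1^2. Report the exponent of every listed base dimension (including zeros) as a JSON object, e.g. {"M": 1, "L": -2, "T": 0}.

Write exponents as rows M,I / cols i,m,X1:
  M: [ 0  1 -1]
  I: [ 1  0  1]
  [M]: (1)·1+(2)·-1 = -1
  [I]: (1)·0+(2)·1 = 2
⇒ M^-1 I^2

{"M": -1, "I": 2}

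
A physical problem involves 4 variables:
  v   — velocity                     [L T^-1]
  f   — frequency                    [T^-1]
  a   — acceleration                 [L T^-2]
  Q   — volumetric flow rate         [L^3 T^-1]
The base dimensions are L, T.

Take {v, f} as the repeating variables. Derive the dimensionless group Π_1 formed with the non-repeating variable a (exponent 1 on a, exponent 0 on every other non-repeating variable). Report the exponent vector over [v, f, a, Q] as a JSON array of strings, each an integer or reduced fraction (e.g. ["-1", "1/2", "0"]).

Dimensional matrix (L×T by v×f×a×Q):
  L: [ 1  0  1  3]
  T: [-1 -1 -2 -1]
RREF → pivots at {v,f} ⇒ r = 2
Repeat: v,f; free: a,Q
RREF:
  r0: [   1    0    1    3]
  r1: [   0    1    1   -2]
Fix exponent of a at 1, Q at 0; solve each RREF row for its pivot's exponent:
  r0: exp(v) + (1)·1 = 0 ⇒ exp(v) = -1
  r1: exp(f) + (1)·1 = 0 ⇒ exp(f) = -1
Π_1 = v^-1 · f^-1 · a

["-1", "-1", "1", "0"]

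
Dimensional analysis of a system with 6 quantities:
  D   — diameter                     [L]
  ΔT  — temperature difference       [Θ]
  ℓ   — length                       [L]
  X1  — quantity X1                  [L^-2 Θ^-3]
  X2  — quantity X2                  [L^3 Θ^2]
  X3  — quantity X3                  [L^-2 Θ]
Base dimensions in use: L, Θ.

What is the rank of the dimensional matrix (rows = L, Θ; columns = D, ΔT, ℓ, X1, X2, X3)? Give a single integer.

Write exponents as rows L,Θ / cols D,ΔT,ℓ,X1,X2,X3:
  L: [ 1  0  1 -2  3 -2]
  Θ: [ 0  1  0 -3  2  1]
Row reduction gives pivot columns D,ΔT; rank = 2

2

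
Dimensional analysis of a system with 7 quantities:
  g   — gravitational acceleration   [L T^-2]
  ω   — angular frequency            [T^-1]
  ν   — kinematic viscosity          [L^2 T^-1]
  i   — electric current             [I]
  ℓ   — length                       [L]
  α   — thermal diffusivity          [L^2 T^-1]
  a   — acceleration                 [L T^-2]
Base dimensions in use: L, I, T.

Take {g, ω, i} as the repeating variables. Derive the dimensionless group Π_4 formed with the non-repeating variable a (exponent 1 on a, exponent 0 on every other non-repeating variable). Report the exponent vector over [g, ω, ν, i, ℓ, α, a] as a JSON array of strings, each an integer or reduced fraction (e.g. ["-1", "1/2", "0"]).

["-1", "0", "0", "0", "0", "0", "1"]

Dimensional matrix (L×I×T by g×ω×ν×i×ℓ×α×a):
  L: [ 1  0  2  0  1  2  1]
  I: [ 0  0  0  1  0  0  0]
  T: [-2 -1 -1  0  0 -1 -2]
RREF → pivots at {g,ω,i} ⇒ r = 3
Pivot set = {g,ω,i}, free = {ν,ℓ,α,a}
RREF:
  r0: [   1    0    2    0    1    2    1]
  r1: [   0    1   -3    0   -2   -3    0]
  r2: [   0    0    0    1    0    0    0]
Fix exponent of a at 1, ν at 0, ℓ at 0, α at 0; solve each RREF row for its pivot's exponent:
  r0: exp(g) + (1)·1 = 0 ⇒ exp(g) = -1
  r1: exp(ω) + (0)·1 = 0 ⇒ exp(ω) = 0
  r2: exp(i) + (0)·1 = 0 ⇒ exp(i) = 0
Π_4 = g^-1 · a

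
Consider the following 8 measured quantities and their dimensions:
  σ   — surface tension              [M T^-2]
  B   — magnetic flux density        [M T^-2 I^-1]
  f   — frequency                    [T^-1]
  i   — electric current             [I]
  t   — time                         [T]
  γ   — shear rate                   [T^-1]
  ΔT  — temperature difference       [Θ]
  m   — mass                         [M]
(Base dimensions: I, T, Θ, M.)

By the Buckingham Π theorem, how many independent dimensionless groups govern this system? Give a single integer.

4

Dimensional matrix (I×T×Θ×M by σ×B×f×i×t×γ×ΔT×m):
  I: [ 0 -1  0  1  0  0  0  0]
  T: [-2 -2 -1  0  1 -1  0  0]
  Θ: [ 0  0  0  0  0  0  1  0]
  M: [ 1  1  0  0  0  0  0  1]
Row reduction gives pivot columns σ,B,f,ΔT; rank = 4
n=8, r=4 ⇒ 4 dimensionless groups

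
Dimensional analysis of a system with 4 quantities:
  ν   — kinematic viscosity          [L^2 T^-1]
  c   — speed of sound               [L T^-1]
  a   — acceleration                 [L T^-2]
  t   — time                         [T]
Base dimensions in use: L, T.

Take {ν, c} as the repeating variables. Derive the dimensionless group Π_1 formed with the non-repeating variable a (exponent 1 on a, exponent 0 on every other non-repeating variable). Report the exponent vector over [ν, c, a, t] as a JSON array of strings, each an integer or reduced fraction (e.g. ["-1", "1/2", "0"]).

["1", "-3", "1", "0"]

Exponent matrix [L,T] × [ν,c,a,t]:
  L: [ 2  1  1  0]
  T: [-1 -1 -2  1]
RREF → pivots at {ν,c} ⇒ r = 2
Repeat: ν,c; free: a,t
RREF:
  r0: [   1    0   -1    1]
  r1: [   0    1    3   -2]
Fix exponent of a at 1, t at 0; solve each RREF row for its pivot's exponent:
  r0: exp(ν) + (-1)·1 = 0 ⇒ exp(ν) = 1
  r1: exp(c) + (3)·1 = 0 ⇒ exp(c) = -3
Π_1 = ν · c^-3 · a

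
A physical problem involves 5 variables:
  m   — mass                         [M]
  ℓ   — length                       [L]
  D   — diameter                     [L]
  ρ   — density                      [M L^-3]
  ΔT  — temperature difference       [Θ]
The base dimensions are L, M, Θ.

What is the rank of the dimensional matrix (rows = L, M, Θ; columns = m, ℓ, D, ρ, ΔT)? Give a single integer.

Write exponents as rows L,M,Θ / cols m,ℓ,D,ρ,ΔT:
  L: [ 0  1  1 -3  0]
  M: [ 1  0  0  1  0]
  Θ: [ 0  0  0  0  1]
Row reduction gives pivot columns m,ℓ,ΔT; rank = 3

3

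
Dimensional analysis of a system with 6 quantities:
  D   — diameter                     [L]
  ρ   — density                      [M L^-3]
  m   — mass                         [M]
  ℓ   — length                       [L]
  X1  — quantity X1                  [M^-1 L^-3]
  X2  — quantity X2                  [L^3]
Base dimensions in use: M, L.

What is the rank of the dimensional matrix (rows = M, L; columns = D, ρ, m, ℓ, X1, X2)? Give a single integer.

2

Dimensional matrix (M×L by D×ρ×m×ℓ×X1×X2):
  M: [ 0  1  1  0 -1  0]
  L: [ 1 -3  0  1 -3  3]
RREF → pivots at {D,ρ} ⇒ r = 2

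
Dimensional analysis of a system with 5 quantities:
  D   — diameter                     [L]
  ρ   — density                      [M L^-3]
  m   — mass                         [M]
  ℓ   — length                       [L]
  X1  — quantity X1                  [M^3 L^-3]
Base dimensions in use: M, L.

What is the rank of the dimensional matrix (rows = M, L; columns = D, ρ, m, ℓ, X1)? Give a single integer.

Exponent matrix [M,L] × [D,ρ,m,ℓ,X1]:
  M: [ 0  1  1  0  3]
  L: [ 1 -3  0  1 -3]
RREF → pivots at {D,ρ} ⇒ r = 2

2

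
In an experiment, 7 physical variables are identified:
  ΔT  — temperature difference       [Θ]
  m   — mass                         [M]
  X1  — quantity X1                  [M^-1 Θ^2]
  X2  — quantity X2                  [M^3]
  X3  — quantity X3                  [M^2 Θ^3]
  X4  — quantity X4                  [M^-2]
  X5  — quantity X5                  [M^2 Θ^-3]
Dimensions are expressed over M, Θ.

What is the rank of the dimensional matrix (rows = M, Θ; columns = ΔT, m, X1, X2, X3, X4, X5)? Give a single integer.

2

Exponent matrix [M,Θ] × [ΔT,m,X1,X2,X3,X4,X5]:
  M: [ 0  1 -1  3  2 -2  2]
  Θ: [ 1  0  2  0  3  0 -3]
Echelon form has 2 nonzero rows (pivots: ΔT,m)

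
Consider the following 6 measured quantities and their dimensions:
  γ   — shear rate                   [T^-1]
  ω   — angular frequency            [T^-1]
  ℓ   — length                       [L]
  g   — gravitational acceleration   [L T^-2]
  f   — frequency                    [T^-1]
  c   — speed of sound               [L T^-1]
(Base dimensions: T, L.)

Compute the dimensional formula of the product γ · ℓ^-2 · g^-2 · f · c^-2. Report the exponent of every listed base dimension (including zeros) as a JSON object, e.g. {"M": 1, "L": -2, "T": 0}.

{"T": 4, "L": -6}

Exponent matrix [T,L] × [γ,ω,ℓ,g,f,c]:
  T: [-1 -1  0 -2 -1 -1]
  L: [ 0  0  1  1  0  1]
  [T]: (1)·-1+(-2)·0+(-2)·-2+(1)·-1+(-2)·-1 = 4
  [L]: (1)·0+(-2)·1+(-2)·1+(1)·0+(-2)·1 = -6
⇒ T^4 L^-6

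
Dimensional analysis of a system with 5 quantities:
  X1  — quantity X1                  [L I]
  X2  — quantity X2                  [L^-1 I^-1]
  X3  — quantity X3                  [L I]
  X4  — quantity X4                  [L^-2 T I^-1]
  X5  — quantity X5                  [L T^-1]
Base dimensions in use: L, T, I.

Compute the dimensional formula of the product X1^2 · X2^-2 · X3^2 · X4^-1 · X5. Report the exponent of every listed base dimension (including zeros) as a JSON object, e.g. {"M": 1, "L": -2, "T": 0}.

{"L": 9, "T": -2, "I": 7}

Dimensional matrix (L×T×I by X1×X2×X3×X4×X5):
  L: [ 1 -1  1 -2  1]
  T: [ 0  0  0  1 -1]
  I: [ 1 -1  1 -1  0]
  [L]: (2)·1+(-2)·-1+(2)·1+(-1)·-2+(1)·1 = 9
  [T]: (2)·0+(-2)·0+(2)·0+(-1)·1+(1)·-1 = -2
  [I]: (2)·1+(-2)·-1+(2)·1+(-1)·-1+(1)·0 = 7
⇒ L^9 T^-2 I^7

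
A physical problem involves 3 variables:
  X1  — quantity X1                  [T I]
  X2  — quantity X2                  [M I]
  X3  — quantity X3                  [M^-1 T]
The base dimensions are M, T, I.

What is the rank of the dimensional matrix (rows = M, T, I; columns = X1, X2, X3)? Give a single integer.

2

Exponent matrix [M,T,I] × [X1,X2,X3]:
  M: [ 0  1 -1]
  T: [ 1  0  1]
  I: [ 1  1  0]
Echelon form has 2 nonzero rows (pivots: X1,X2)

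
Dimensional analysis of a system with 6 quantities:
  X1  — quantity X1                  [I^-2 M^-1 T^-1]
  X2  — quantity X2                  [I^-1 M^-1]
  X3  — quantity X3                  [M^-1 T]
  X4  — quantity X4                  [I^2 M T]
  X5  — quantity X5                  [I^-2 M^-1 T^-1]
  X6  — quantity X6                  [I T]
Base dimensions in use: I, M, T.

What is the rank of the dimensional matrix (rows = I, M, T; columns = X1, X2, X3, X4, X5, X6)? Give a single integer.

Dimensional matrix (I×M×T by X1×X2×X3×X4×X5×X6):
  I: [-2 -1  0  2 -2  1]
  M: [-1 -1 -1  1 -1  0]
  T: [-1  0  1  1 -1  1]
Row reduction gives pivot columns X1,X2; rank = 2

2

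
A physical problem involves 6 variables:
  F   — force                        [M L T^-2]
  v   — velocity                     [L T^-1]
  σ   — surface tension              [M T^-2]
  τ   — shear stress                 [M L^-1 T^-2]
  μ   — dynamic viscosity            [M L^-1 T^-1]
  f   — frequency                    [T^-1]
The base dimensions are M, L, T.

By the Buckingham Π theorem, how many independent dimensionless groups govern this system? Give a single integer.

Exponent matrix [M,L,T] × [F,v,σ,τ,μ,f]:
  M: [ 1  0  1  1  1  0]
  L: [ 1  1  0 -1 -1  0]
  T: [-2 -1 -2 -2 -1 -1]
RREF → pivots at {F,v,σ} ⇒ r = 3
6 vars − rank 3 = 3 Π groups

3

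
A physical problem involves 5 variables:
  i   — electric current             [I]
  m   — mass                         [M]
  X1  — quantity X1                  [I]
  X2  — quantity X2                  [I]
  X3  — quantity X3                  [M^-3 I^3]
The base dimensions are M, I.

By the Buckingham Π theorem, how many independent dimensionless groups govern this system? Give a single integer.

Write exponents as rows M,I / cols i,m,X1,X2,X3:
  M: [ 0  1  0  0 -3]
  I: [ 1  0  1  1  3]
Row reduction gives pivot columns i,m; rank = 2
5 vars − rank 2 = 3 Π groups

3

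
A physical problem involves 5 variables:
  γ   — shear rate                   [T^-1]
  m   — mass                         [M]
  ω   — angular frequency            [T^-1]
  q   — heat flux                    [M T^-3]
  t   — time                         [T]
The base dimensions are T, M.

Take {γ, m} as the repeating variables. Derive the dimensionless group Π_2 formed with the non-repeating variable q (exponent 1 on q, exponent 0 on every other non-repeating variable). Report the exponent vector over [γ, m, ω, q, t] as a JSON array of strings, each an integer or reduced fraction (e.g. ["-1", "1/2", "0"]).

Exponent matrix [T,M] × [γ,m,ω,q,t]:
  T: [-1  0 -1 -3  1]
  M: [ 0  1  0  1  0]
Row reduction gives pivot columns γ,m; rank = 2
Pivot set = {γ,m}, free = {ω,q,t}
RREF:
  r0: [   1    0    1    3   -1]
  r1: [   0    1    0    1    0]
Fix exponent of q at 1, ω at 0, t at 0; solve each RREF row for its pivot's exponent:
  r0: exp(γ) + (3)·1 = 0 ⇒ exp(γ) = -3
  r1: exp(m) + (1)·1 = 0 ⇒ exp(m) = -1
Π_2 = γ^-3 · m^-1 · q

["-3", "-1", "0", "1", "0"]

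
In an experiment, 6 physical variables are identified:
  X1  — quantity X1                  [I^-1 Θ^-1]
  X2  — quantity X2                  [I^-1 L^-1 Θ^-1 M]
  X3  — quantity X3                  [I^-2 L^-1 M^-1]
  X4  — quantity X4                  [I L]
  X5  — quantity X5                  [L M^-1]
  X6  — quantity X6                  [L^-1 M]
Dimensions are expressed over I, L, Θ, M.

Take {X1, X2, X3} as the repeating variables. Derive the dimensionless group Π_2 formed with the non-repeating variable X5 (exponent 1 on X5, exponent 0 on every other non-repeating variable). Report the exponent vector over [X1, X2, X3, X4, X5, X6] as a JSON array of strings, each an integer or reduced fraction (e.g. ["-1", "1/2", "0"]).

Dimensional matrix (I×L×Θ×M by X1×X2×X3×X4×X5×X6):
  I: [-1 -1 -2  1  0  0]
  L: [ 0 -1 -1  1  1 -1]
  Θ: [-1 -1  0  0  0  0]
  M: [ 0  1 -1  0 -1  1]
RREF → pivots at {X1,X2,X3} ⇒ r = 3
Repeat: X1,X2,X3; free: X4,X5,X6
RREF:
  r0: [   1    0    0  1/2    1   -1]
  r1: [   0    1    0 -1/2   -1    1]
  r2: [   0    0    1 -1/2    0    0]
  r3: [   0    0    0    0    0    0]
Fix exponent of X5 at 1, X4 at 0, X6 at 0; solve each RREF row for its pivot's exponent:
  r0: exp(X1) + (1)·1 = 0 ⇒ exp(X1) = -1
  r1: exp(X2) + (-1)·1 = 0 ⇒ exp(X2) = 1
  r2: exp(X3) + (0)·1 = 0 ⇒ exp(X3) = 0
Π_2 = X1^-1 · X2 · X5

["-1", "1", "0", "0", "1", "0"]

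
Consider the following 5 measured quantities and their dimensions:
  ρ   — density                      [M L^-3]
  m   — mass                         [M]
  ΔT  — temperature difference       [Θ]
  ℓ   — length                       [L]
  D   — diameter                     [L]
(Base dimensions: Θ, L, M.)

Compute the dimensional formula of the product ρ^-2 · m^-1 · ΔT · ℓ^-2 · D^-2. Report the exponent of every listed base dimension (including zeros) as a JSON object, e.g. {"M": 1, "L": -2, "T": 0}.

{"Θ": 1, "L": 2, "M": -3}

Write exponents as rows Θ,L,M / cols ρ,m,ΔT,ℓ,D:
  Θ: [ 0  0  1  0  0]
  L: [-3  0  0  1  1]
  M: [ 1  1  0  0  0]
  [Θ]: (-2)·0+(-1)·0+(1)·1+(-2)·0+(-2)·0 = 1
  [L]: (-2)·-3+(-1)·0+(1)·0+(-2)·1+(-2)·1 = 2
  [M]: (-2)·1+(-1)·1+(1)·0+(-2)·0+(-2)·0 = -3
⇒ Θ L^2 M^-3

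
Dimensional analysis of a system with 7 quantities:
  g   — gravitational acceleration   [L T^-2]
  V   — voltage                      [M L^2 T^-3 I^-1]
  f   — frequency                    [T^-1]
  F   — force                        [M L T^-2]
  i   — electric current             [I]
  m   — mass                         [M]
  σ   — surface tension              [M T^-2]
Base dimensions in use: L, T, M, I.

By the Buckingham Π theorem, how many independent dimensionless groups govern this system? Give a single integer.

Dimensional matrix (L×T×M×I by g×V×f×F×i×m×σ):
  L: [ 1  2  0  1  0  0  0]
  T: [-2 -3 -1 -2  0  0 -2]
  M: [ 0  1  0  1  0  1  1]
  I: [ 0 -1  0  0  1  0  0]
Echelon form has 4 nonzero rows (pivots: g,V,f,F)
7 vars − rank 4 = 3 Π groups

3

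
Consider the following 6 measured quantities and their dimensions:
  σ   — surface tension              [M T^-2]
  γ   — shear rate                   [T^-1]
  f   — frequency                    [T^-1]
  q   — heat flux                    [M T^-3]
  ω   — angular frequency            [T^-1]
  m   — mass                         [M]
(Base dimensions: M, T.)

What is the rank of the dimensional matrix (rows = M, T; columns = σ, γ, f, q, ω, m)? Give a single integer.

Exponent matrix [M,T] × [σ,γ,f,q,ω,m]:
  M: [ 1  0  0  1  0  1]
  T: [-2 -1 -1 -3 -1  0]
RREF → pivots at {σ,γ} ⇒ r = 2

2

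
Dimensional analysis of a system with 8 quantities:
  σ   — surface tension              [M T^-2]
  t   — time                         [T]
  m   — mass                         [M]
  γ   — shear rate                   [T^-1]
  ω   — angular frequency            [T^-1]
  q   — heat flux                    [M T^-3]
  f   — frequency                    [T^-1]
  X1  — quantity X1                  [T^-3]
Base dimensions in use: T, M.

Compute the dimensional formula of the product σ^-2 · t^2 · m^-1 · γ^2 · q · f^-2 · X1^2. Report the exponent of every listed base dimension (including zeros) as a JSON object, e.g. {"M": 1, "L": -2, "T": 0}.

Exponent matrix [T,M] × [σ,t,m,γ,ω,q,f,X1]:
  T: [-2  1  0 -1 -1 -3 -1 -3]
  M: [ 1  0  1  0  0  1  0  0]
  [T]: (-2)·-2+(2)·1+(-1)·0+(2)·-1+(1)·-3+(-2)·-1+(2)·-3 = -3
  [M]: (-2)·1+(2)·0+(-1)·1+(2)·0+(1)·1+(-2)·0+(2)·0 = -2
⇒ T^-3 M^-2

{"T": -3, "M": -2}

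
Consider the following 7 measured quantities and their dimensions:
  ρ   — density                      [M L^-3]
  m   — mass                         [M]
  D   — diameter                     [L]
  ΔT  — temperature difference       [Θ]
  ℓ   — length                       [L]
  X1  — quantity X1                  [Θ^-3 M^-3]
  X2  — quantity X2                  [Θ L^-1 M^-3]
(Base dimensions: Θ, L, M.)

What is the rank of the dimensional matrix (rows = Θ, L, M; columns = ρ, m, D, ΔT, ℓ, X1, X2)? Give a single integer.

3

Exponent matrix [Θ,L,M] × [ρ,m,D,ΔT,ℓ,X1,X2]:
  Θ: [ 0  0  0  1  0 -3  1]
  L: [-3  0  1  0  1  0 -1]
  M: [ 1  1  0  0  0 -3 -3]
RREF → pivots at {ρ,m,ΔT} ⇒ r = 3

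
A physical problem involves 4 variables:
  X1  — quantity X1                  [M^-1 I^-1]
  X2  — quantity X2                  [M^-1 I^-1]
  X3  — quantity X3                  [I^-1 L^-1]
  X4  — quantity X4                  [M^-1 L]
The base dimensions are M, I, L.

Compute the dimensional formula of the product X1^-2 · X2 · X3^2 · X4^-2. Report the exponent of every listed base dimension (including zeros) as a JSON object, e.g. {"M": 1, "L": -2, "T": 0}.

{"M": 3, "I": -1, "L": -4}

Exponent matrix [M,I,L] × [X1,X2,X3,X4]:
  M: [-1 -1  0 -1]
  I: [-1 -1 -1  0]
  L: [ 0  0 -1  1]
  [M]: (-2)·-1+(1)·-1+(2)·0+(-2)·-1 = 3
  [I]: (-2)·-1+(1)·-1+(2)·-1+(-2)·0 = -1
  [L]: (-2)·0+(1)·0+(2)·-1+(-2)·1 = -4
⇒ M^3 I^-1 L^-4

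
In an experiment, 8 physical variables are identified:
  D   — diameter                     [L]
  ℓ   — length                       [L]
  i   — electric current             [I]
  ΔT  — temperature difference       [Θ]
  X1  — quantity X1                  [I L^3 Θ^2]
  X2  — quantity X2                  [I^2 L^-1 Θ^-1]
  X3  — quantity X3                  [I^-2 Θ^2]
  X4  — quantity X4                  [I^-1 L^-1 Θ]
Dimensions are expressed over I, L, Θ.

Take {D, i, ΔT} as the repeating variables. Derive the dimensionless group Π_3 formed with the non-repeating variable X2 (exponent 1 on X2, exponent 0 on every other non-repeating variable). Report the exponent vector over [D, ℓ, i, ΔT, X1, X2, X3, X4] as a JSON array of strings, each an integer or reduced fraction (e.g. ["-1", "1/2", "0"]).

["1", "0", "-2", "1", "0", "1", "0", "0"]

Write exponents as rows I,L,Θ / cols D,ℓ,i,ΔT,X1,X2,X3,X4:
  I: [ 0  0  1  0  1  2 -2 -1]
  L: [ 1  1  0  0  3 -1  0 -1]
  Θ: [ 0  0  0  1  2 -1  2  1]
Echelon form has 3 nonzero rows (pivots: D,i,ΔT)
Pivot set = {D,i,ΔT}, free = {ℓ,X1,X2,X3,X4}
RREF:
  r0: [   1    1    0    0    3   -1    0   -1]
  r1: [   0    0    1    0    1    2   -2   -1]
  r2: [   0    0    0    1    2   -1    2    1]
Fix exponent of X2 at 1, ℓ at 0, X1 at 0, X3 at 0, X4 at 0; solve each RREF row for its pivot's exponent:
  r0: exp(D) + (-1)·1 = 0 ⇒ exp(D) = 1
  r1: exp(i) + (2)·1 = 0 ⇒ exp(i) = -2
  r2: exp(ΔT) + (-1)·1 = 0 ⇒ exp(ΔT) = 1
Π_3 = D · i^-2 · ΔT · X2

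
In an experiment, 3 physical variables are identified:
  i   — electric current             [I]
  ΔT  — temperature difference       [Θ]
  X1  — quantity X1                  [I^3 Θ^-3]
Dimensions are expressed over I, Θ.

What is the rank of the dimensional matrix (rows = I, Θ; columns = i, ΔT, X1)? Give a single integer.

Dimensional matrix (I×Θ by i×ΔT×X1):
  I: [ 1  0  3]
  Θ: [ 0  1 -3]
Echelon form has 2 nonzero rows (pivots: i,ΔT)

2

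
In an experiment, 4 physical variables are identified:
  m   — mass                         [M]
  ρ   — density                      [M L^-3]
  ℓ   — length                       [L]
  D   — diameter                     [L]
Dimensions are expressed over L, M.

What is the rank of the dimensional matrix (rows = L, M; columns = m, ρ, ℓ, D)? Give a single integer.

Exponent matrix [L,M] × [m,ρ,ℓ,D]:
  L: [ 0 -3  1  1]
  M: [ 1  1  0  0]
Echelon form has 2 nonzero rows (pivots: m,ρ)

2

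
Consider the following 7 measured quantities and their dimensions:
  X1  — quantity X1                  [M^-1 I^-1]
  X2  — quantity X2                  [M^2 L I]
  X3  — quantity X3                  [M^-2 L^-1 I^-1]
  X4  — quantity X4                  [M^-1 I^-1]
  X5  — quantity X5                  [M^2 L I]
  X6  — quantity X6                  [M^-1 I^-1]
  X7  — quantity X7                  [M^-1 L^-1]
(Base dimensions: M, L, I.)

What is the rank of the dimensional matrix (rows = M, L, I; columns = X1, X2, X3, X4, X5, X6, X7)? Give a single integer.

Dimensional matrix (M×L×I by X1×X2×X3×X4×X5×X6×X7):
  M: [-1  2 -2 -1  2 -1 -1]
  L: [ 0  1 -1  0  1  0 -1]
  I: [-1  1 -1 -1  1 -1  0]
Echelon form has 2 nonzero rows (pivots: X1,X2)

2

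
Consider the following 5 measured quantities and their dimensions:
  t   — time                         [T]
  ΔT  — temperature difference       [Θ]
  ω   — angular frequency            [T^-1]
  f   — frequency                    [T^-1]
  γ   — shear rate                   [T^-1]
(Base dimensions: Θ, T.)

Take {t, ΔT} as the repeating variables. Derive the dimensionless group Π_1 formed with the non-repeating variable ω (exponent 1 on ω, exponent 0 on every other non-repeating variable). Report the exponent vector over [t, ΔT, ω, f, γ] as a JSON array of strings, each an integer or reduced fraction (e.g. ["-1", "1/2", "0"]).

["1", "0", "1", "0", "0"]

Exponent matrix [Θ,T] × [t,ΔT,ω,f,γ]:
  Θ: [ 0  1  0  0  0]
  T: [ 1  0 -1 -1 -1]
Echelon form has 2 nonzero rows (pivots: t,ΔT)
Pivot set = {t,ΔT}, free = {ω,f,γ}
RREF:
  r0: [   1    0   -1   -1   -1]
  r1: [   0    1    0    0    0]
Fix exponent of ω at 1, f at 0, γ at 0; solve each RREF row for its pivot's exponent:
  r0: exp(t) + (-1)·1 = 0 ⇒ exp(t) = 1
  r1: exp(ΔT) + (0)·1 = 0 ⇒ exp(ΔT) = 0
Π_1 = t · ω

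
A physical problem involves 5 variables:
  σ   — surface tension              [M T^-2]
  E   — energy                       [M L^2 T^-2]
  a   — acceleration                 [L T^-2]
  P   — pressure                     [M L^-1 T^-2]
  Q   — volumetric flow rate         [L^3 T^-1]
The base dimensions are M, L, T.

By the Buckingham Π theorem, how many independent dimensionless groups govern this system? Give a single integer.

2

Exponent matrix [M,L,T] × [σ,E,a,P,Q]:
  M: [ 1  1  0  1  0]
  L: [ 0  2  1 -1  3]
  T: [-2 -2 -2 -2 -1]
Echelon form has 3 nonzero rows (pivots: σ,E,a)
Π count = n − r = 5 − 3 = 2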